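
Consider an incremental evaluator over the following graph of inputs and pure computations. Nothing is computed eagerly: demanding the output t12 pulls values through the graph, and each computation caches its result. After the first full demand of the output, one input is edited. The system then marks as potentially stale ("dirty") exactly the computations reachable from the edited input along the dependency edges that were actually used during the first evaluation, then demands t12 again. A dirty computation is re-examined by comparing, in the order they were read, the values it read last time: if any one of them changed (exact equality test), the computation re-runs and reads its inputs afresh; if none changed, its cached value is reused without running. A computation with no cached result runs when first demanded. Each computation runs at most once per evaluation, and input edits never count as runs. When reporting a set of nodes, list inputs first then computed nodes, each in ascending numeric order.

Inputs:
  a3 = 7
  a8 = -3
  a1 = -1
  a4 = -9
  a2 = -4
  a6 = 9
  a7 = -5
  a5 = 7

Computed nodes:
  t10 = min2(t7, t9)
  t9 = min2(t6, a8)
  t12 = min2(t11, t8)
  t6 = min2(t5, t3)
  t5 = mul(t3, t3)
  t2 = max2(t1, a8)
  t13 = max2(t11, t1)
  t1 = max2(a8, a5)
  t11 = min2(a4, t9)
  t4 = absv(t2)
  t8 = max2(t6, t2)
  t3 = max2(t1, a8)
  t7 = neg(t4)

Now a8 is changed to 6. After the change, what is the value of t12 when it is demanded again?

Initial pass — values computed on the first demand:
  t1 = max2(-3, 7) = 7
  t2 = max2(7, -3) = 7
  t3 = max2(7, -3) = 7
  t5 = mul(7, 7) = 49
  t6 = min2(49, 7) = 7
  t8 = max2(7, 7) = 7
  t9 = min2(7, -3) = -3
  t11 = min2(-9, -3) = -9
  t12 = min2(-9, 7) = -9

Second demand — change propagation:
  t1: re-runs because a8 -3->6; new result 7 (unchanged).
  t2: re-runs because a8 -3->6; new result 7 (unchanged).
  t3: re-runs because a8 -3->6; new result 7 (unchanged).
  t5: re-examined; everything it read last time is the same (t3 unchanged, t3 unchanged) — cache 49 kept, no run.
  t6: re-examined; everything it read last time is the same (t5 unchanged, t3 unchanged) — cache 7 kept, no run.
  t8: re-examined; everything it read last time is the same (t6 unchanged, t2 unchanged) — cache 7 kept, no run.
  t9: re-runs because a8 -3->6; new result 6.
  t11: re-runs because t9 -3->6; new result -9 (unchanged).
  t12: re-examined; everything it read last time is the same (t11 unchanged, t8 unchanged) — cache -9 kept, no run.

The important point: at t5 every value read last time is unchanged, so the dirty flag clears without a run.

t12 now evaluates to -9.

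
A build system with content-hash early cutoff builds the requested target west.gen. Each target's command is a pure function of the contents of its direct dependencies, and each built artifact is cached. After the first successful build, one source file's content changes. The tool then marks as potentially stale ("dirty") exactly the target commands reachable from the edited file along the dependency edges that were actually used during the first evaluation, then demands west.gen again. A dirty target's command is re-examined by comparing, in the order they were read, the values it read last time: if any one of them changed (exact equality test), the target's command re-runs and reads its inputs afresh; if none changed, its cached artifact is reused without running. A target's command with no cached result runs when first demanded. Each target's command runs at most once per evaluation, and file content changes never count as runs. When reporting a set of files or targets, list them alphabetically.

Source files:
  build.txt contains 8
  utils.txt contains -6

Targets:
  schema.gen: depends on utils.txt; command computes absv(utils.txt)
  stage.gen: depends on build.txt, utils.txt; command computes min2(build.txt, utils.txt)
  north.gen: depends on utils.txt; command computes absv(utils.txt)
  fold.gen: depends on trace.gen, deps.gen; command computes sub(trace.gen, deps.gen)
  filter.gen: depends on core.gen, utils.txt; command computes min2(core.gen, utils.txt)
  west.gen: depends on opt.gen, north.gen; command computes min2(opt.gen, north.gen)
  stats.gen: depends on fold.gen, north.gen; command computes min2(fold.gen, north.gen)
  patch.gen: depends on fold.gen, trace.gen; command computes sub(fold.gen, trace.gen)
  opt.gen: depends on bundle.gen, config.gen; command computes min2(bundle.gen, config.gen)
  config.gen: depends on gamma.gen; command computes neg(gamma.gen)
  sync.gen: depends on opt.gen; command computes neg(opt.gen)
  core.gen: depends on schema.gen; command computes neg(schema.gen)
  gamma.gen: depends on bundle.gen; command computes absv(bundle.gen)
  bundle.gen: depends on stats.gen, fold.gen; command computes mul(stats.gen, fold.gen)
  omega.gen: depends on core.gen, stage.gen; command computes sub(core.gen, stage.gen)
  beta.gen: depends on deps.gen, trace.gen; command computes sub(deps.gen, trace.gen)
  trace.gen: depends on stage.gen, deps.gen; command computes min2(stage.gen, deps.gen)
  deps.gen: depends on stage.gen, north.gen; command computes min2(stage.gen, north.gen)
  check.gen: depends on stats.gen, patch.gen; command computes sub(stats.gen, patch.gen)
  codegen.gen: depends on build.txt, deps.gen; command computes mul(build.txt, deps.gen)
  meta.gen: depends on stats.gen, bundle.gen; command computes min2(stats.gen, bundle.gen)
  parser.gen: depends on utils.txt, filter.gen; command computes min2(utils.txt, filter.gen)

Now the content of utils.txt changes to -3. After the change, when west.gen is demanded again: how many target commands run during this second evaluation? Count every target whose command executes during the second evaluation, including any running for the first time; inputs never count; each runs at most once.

First evaluation (everything demanded from the output):
  north.gen = absv(-6) = 6
  stage.gen = min2(8, -6) = -6
  deps.gen = min2(-6, 6) = -6
  trace.gen = min2(-6, -6) = -6
  fold.gen = sub(-6, -6) = 0
  stats.gen = min2(0, 6) = 0
  bundle.gen = mul(0, 0) = 0
  gamma.gen = absv(0) = 0
  config.gen = neg(0) = 0
  opt.gen = min2(0, 0) = 0
  west.gen = min2(0, 6) = 0

Propagation after the edit:
  north.gen: runs — utils.txt -6->-3; result 3.
  stage.gen: runs — utils.txt -6->-3; result -3.
  deps.gen: runs — stage.gen -6->-3; north.gen 6->3; result -3.
  trace.gen: runs — stage.gen -6->-3; deps.gen -6->-3; result -3.
  fold.gen: runs — trace.gen -6->-3; deps.gen -6->-3; result 0 (same value as before).
  stats.gen: runs — north.gen 6->3; result 0 (same value as before).
  bundle.gen: checked — values it read are unchanged (stats.gen unchanged, fold.gen unchanged); reused cached 0 without running.
  gamma.gen: checked — values it read are unchanged (bundle.gen unchanged); reused cached 0 without running.
  config.gen: checked — values it read are unchanged (gamma.gen unchanged); reused cached 0 without running.
  opt.gen: checked — values it read are unchanged (bundle.gen unchanged, config.gen unchanged); reused cached 0 without running.
  west.gen: runs — north.gen 6->3; result 0 (same value as before).

Key observation: the cutoff stops propagation at bundle.gen — its inputs' values are unchanged, so it reuses its cache.

Target commands that run: deps.gen, fold.gen, north.gen, stage.gen, stats.gen, trace.gen, west.gen — 7 in total.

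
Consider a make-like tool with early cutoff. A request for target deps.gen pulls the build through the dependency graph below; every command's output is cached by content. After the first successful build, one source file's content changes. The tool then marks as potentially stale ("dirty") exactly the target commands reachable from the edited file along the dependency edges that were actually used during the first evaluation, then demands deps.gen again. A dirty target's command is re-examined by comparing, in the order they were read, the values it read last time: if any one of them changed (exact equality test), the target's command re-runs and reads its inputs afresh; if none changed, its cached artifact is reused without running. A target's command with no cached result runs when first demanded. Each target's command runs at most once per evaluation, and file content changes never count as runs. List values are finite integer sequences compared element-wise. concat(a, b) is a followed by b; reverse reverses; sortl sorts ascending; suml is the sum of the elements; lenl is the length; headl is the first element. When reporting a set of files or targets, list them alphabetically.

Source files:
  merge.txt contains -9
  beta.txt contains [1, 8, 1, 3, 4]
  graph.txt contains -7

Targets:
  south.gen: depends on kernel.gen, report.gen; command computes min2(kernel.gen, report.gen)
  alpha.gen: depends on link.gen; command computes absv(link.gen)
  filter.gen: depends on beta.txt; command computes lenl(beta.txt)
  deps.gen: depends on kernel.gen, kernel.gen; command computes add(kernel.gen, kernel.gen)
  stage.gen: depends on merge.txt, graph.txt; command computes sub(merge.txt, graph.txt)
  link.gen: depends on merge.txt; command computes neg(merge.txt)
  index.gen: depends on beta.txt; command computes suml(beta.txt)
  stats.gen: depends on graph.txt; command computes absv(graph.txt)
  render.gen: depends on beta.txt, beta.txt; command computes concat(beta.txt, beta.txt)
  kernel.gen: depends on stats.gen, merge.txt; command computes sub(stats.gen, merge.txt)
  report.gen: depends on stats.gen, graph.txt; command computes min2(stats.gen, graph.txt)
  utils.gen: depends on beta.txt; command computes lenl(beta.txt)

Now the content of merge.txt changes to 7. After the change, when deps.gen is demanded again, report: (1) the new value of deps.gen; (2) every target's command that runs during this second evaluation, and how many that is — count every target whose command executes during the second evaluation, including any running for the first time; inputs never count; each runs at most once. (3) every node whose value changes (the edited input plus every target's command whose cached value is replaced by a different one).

Demanding deps.gen again yields 0.
2 target commands run: deps.gen, kernel.gen.
The nodes whose values change: deps.gen, kernel.gen, merge.txt.

First demand of the output computes:
  stats.gen = absv(-7) = 7
  kernel.gen = sub(7, -9) = 16
  deps.gen = add(16, 16) = 32

After the edit, cleaning proceeds:
  kernel.gen: a read changed (merge.txt -9->7) — executes, giving 0.
  deps.gen: a read changed (kernel.gen 16->0; kernel.gen 16->0) — executes, giving 0.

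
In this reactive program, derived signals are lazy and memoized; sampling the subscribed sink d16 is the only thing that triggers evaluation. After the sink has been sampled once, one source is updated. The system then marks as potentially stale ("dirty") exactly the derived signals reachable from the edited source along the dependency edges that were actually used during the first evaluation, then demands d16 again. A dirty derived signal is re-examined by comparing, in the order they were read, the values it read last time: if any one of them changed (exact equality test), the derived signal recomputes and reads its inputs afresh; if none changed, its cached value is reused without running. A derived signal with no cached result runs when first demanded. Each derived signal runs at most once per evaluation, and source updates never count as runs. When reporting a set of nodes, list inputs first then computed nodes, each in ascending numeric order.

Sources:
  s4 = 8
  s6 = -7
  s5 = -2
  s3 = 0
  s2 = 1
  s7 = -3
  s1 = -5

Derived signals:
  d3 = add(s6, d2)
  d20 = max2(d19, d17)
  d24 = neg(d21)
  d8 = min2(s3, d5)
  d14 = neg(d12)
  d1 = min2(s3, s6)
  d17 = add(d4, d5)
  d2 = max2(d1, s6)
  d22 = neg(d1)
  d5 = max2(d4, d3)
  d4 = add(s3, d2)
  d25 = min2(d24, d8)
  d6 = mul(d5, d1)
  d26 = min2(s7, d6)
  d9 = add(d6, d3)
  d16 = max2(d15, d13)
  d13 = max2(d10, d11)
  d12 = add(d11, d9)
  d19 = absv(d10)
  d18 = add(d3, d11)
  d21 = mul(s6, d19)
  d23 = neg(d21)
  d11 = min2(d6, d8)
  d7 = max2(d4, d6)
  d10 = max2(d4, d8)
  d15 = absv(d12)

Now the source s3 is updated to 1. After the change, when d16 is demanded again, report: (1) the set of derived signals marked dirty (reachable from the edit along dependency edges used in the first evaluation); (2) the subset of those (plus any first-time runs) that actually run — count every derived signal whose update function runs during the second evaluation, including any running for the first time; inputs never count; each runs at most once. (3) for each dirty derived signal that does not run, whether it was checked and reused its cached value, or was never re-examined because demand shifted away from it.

The edit dirties: d1, d2, d3, d4, d5, d6, d8, d9, d10, d11, d12, d13, d15, d16.
12 derived signals run: d1, d4, d5, d6, d8, d9, d10, d11, d12, d13, d15, d16.
Cache hits after checking: d2, d3.
Note where the cutoff bites: d2 is checked, finds nothing changed, and keeps its cache.

First demand of the output computes:
  d1 = min2(0, -7) = -7
  d2 = max2(-7, -7) = -7
  d3 = add(-7, -7) = -14
  d4 = add(0, -7) = -7
  d5 = max2(-7, -14) = -7
  d6 = mul(-7, -7) = 49
  d8 = min2(0, -7) = -7
  d9 = add(49, -14) = 35
  d10 = max2(-7, -7) = -7
  d11 = min2(49, -7) = -7
  d12 = add(-7, 35) = 28
  d13 = max2(-7, -7) = -7
  d15 = absv(28) = 28
  d16 = max2(28, -7) = 28

After the edit, cleaning proceeds:
  d1: a read changed (s3 0->1) — executes, giving -7 — identical to its old value.
  d2: dirty, but its reads are unchanged (d1 unchanged, s6 unchanged); cached -7 stands.
  d3: dirty, but its reads are unchanged (s6 unchanged, d2 unchanged); cached -14 stands.
  d4: a read changed (s3 0->1) — executes, giving -6.
  d5: a read changed (d4 -7->-6) — executes, giving -6.
  d6: a read changed (d5 -7->-6) — executes, giving 42.
  d8: a read changed (s3 0->1; d5 -7->-6) — executes, giving -6.
  d9: a read changed (d6 49->42) — executes, giving 28.
  d10: a read changed (d4 -7->-6; d8 -7->-6) — executes, giving -6.
  d11: a read changed (d6 49->42; d8 -7->-6) — executes, giving -6.
  d12: a read changed (d11 -7->-6; d9 35->28) — executes, giving 22.
  d13: a read changed (d10 -7->-6; d11 -7->-6) — executes, giving -6.
  d15: a read changed (d12 28->22) — executes, giving 22.
  d16: a read changed (d15 28->22; d13 -7->-6) — executes, giving 22.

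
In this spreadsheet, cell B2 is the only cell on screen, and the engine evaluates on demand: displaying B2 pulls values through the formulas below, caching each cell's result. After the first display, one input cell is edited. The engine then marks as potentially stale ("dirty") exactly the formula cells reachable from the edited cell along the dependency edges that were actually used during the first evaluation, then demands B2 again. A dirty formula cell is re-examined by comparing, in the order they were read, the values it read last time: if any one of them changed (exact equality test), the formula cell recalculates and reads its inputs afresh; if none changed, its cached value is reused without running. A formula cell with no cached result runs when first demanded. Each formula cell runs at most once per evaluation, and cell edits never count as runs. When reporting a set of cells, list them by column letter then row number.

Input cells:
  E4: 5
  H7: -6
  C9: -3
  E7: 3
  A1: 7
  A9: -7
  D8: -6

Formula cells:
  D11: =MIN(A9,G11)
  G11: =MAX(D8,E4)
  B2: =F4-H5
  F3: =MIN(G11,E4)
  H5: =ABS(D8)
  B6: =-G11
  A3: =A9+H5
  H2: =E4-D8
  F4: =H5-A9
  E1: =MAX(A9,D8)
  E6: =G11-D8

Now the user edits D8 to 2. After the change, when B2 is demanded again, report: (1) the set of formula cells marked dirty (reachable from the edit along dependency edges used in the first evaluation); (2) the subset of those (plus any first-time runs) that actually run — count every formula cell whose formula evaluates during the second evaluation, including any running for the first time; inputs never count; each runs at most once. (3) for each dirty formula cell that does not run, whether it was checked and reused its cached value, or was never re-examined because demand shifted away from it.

Dirty set: B2, F4, H5.
Run set: B2, F4, H5 (3 run).
All dirty formula cells ended up running.

Initial pass — values computed on the first demand:
  H5 = ABS(-6) = 6
  F4 = 6 - -7 = 13
  B2 = 13 - 6 = 7

Second demand — change propagation:
  H5: re-runs because D8 -6->2; new result 2.
  F4: re-runs because H5 6->2; new result 9.
  B2: re-runs because F4 13->9; H5 6->2; new result 7 (unchanged).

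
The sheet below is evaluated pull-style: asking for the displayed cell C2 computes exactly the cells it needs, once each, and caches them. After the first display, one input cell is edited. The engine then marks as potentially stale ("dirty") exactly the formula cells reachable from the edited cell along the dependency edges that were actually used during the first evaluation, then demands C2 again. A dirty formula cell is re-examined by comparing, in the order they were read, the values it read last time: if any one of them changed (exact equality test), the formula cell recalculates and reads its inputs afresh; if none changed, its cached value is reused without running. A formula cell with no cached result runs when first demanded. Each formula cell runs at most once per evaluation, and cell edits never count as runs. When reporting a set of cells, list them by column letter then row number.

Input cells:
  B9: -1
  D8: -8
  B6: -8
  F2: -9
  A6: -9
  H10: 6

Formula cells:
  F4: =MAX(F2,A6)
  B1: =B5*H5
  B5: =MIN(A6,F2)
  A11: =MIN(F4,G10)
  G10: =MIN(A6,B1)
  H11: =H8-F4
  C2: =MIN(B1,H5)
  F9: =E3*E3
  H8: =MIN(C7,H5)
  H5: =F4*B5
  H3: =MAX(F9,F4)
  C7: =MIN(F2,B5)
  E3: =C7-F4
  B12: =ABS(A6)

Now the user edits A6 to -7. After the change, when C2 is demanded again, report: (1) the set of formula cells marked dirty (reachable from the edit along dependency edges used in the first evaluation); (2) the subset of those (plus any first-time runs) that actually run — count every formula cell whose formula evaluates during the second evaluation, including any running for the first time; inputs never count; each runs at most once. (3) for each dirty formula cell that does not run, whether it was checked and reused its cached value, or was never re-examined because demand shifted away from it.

First demand of the output computes:
  B5 = MIN(-9, -9) = -9
  F4 = MAX(-9, -9) = -9
  H5 = -9 * -9 = 81
  B1 = -9 * 81 = -729
  C2 = MIN(-729, 81) = -729

After the edit, cleaning proceeds:
  B5: a read changed (A6 -9->-7) — executes, giving -9 — identical to its old value.
  F4: a read changed (A6 -9->-7) — executes, giving -7.
  H5: a read changed (F4 -9->-7) — executes, giving 63.
  B1: a read changed (H5 81->63) — executes, giving -567.
  C2: a read changed (B1 -729->-567; H5 81->63) — executes, giving -567.

The edit dirties: B1, B5, C2, F4, H5.
5 formula cells run: B1, B5, C2, F4, H5.
No dirty formula cell escaped a run.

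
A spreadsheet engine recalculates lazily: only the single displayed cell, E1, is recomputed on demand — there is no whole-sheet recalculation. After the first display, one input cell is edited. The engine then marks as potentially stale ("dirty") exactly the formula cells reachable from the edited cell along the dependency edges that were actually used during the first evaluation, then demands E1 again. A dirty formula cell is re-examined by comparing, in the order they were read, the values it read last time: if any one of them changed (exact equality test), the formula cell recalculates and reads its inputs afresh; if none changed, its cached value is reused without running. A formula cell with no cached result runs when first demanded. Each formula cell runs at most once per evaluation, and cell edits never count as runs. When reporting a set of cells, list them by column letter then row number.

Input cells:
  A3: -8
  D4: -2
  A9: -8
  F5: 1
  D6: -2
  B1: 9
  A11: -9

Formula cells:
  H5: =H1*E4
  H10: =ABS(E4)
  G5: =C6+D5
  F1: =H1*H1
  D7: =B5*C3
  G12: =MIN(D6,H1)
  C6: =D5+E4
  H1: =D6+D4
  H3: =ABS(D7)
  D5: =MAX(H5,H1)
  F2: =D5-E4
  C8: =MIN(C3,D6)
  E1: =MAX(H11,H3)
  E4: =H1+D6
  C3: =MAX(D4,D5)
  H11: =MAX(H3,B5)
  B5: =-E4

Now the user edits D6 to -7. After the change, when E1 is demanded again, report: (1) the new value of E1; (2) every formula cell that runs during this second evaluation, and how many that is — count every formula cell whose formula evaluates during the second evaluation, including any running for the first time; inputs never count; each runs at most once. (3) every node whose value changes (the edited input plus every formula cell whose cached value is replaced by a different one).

First evaluation (everything demanded from the output):
  H1 = -2 + -2 = -4
  E4 = -4 + -2 = -6
  B5 = -(-6) = 6
  H5 = -4 * -6 = 24
  D5 = MAX(24, -4) = 24
  C3 = MAX(-2, 24) = 24
  D7 = 6 * 24 = 144
  H3 = ABS(144) = 144
  H11 = MAX(144, 6) = 144
  E1 = MAX(144, 144) = 144

Propagation after the edit:
  H1: runs — D6 -2->-7; result -9.
  E4: runs — H1 -4->-9; D6 -2->-7; result -16.
  B5: runs — E4 -6->-16; result 16.
  H5: runs — H1 -4->-9; E4 -6->-16; result 144.
  D5: runs — H5 24->144; H1 -4->-9; result 144.
  C3: runs — D5 24->144; result 144.
  D7: runs — B5 6->16; C3 24->144; result 2304.
  H3: runs — D7 144->2304; result 2304.
  H11: runs — H3 144->2304; B5 6->16; result 2304.
  E1: runs — H11 144->2304; H3 144->2304; result 2304.

New value of E1: 2304.
Formula cells that run: B5, C3, D5, D7, E1, E4, H1, H3, H5, H11 — 10 in total.
Values that change: B5, C3, D5, D6, D7, E1, E4, H1, H3, H5, H11.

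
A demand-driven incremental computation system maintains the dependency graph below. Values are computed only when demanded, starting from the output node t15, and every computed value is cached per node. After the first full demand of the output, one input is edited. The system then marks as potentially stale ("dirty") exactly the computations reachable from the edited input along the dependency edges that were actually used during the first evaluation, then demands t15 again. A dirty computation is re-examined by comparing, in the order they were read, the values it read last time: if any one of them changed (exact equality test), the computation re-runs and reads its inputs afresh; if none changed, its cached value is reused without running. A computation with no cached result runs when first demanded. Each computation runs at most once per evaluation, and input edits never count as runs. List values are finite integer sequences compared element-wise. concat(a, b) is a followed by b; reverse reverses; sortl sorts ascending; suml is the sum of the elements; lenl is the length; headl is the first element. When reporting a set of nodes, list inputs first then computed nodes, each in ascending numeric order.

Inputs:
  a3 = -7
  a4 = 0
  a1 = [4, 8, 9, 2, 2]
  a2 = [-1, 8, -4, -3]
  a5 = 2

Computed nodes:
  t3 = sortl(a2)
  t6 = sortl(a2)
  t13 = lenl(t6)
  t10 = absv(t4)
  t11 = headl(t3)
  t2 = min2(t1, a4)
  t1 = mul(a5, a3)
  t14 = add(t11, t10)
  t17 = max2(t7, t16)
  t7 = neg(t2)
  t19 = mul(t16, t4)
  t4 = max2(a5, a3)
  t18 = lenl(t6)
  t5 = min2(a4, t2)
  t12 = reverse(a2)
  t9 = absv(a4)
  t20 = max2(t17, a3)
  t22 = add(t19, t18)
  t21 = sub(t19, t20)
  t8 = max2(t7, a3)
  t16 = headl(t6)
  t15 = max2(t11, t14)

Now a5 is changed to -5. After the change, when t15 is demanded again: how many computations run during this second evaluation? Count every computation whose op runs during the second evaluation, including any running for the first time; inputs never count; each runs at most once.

Computations that run: t4, t10, t14, t15 — 4 in total.

First evaluation (everything demanded from the output):
  t3 = sortl([-1, 8, -4, -3]) = [-4, -3, -1, 8]
  t4 = max2(2, -7) = 2
  t10 = absv(2) = 2
  t11 = headl([-4, -3, -1, 8]) = -4
  t14 = add(-4, 2) = -2
  t15 = max2(-4, -2) = -2

Propagation after the edit:
  t4: runs — a5 2->-5; result -5.
  t10: runs — t4 2->-5; result 5.
  t14: runs — t10 2->5; result 1.
  t15: runs — t14 -2->1; result 1.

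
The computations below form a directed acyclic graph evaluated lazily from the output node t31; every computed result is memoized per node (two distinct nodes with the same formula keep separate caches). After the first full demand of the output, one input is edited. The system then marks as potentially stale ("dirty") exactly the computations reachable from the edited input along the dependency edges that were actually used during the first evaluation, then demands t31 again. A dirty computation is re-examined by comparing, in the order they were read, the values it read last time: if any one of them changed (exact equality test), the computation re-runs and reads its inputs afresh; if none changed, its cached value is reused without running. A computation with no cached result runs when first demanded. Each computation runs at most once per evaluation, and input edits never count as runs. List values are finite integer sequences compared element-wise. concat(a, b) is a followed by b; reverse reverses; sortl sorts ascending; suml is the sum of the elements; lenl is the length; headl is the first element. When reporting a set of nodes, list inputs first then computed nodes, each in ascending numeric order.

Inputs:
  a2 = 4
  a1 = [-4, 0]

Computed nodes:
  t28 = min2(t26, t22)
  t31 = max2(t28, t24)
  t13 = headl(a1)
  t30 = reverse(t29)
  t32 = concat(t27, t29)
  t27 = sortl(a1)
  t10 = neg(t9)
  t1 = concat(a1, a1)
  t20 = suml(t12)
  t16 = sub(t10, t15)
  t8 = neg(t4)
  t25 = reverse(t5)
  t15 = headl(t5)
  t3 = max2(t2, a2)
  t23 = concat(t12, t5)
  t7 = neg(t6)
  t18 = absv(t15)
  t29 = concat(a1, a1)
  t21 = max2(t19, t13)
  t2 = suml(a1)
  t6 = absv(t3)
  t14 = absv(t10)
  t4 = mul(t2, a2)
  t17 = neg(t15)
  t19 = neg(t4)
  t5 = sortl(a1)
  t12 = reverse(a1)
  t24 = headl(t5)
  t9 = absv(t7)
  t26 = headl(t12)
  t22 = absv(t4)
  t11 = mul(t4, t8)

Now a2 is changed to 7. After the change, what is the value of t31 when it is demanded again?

First demand of the output computes:
  t2 = suml([-4, 0]) = -4
  t4 = mul(-4, 4) = -16
  t5 = sortl([-4, 0]) = [-4, 0]
  t12 = reverse([-4, 0]) = [0, -4]
  t22 = absv(-16) = 16
  t24 = headl([-4, 0]) = -4
  t26 = headl([0, -4]) = 0
  t28 = min2(0, 16) = 0
  t31 = max2(0, -4) = 0

After the edit, cleaning proceeds:
  t4: a read changed (a2 4->7) — executes, giving -28.
  t22: a read changed (t4 -16->-28) — executes, giving 28.
  t28: a read changed (t22 16->28) — executes, giving 0 — identical to its old value.
  t31: dirty, but its reads are unchanged (t28 unchanged, t24 unchanged); cached 0 stands.

Note the absorption at t28: it re-runs yet its value is the same, leaving the output's value untouched.

Demanding t31 again yields 0.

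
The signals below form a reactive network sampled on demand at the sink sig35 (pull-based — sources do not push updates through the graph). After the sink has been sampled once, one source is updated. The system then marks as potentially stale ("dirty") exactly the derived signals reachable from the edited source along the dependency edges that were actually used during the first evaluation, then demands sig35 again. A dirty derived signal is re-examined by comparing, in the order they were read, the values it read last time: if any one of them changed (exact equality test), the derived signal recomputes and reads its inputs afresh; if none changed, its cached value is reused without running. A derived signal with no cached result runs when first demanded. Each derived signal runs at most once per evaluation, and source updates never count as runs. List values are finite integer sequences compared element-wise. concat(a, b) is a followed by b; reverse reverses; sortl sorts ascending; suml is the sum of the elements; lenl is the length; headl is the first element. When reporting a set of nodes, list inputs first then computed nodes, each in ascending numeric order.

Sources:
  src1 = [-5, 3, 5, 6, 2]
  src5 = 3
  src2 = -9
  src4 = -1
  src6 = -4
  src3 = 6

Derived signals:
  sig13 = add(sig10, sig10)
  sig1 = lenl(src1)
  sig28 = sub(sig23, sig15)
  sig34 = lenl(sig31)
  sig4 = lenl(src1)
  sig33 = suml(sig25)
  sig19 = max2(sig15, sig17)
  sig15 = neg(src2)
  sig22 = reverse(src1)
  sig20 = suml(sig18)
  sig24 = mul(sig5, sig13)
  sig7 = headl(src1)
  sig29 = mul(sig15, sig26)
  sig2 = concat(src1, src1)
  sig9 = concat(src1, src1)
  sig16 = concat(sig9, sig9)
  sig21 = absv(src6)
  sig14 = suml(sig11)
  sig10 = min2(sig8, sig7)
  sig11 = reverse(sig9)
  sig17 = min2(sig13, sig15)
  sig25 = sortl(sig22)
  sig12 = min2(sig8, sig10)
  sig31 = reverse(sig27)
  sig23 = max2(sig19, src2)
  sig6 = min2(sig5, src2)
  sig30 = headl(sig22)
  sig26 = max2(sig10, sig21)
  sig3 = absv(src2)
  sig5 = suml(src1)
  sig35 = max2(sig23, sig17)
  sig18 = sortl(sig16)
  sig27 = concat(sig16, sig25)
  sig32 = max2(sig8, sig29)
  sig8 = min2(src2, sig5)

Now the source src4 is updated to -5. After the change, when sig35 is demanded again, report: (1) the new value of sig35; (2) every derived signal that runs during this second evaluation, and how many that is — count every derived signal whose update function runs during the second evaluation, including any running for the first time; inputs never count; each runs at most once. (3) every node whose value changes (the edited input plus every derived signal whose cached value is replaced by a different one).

Initial pass — values computed on the first demand:
  sig5 = suml([-5, 3, 5, 6, 2]) = 11
  sig7 = headl([-5, 3, 5, 6, 2]) = -5
  sig8 = min2(-9, 11) = -9
  sig10 = min2(-9, -5) = -9
  sig13 = add(-9, -9) = -18
  sig15 = neg(-9) = 9
  sig17 = min2(-18, 9) = -18
  sig19 = max2(9, -18) = 9
  sig23 = max2(9, -9) = 9
  sig35 = max2(9, -18) = 9

Second demand — change propagation:
  no demanded computation ever read src4, so the edit dirties nothing and nothing runs.

The important point: nothing the output needs ever reads src4, so the edit is invisible to it.

sig35 now evaluates to 9.
Run set: none (0 run).
Changed values: src4.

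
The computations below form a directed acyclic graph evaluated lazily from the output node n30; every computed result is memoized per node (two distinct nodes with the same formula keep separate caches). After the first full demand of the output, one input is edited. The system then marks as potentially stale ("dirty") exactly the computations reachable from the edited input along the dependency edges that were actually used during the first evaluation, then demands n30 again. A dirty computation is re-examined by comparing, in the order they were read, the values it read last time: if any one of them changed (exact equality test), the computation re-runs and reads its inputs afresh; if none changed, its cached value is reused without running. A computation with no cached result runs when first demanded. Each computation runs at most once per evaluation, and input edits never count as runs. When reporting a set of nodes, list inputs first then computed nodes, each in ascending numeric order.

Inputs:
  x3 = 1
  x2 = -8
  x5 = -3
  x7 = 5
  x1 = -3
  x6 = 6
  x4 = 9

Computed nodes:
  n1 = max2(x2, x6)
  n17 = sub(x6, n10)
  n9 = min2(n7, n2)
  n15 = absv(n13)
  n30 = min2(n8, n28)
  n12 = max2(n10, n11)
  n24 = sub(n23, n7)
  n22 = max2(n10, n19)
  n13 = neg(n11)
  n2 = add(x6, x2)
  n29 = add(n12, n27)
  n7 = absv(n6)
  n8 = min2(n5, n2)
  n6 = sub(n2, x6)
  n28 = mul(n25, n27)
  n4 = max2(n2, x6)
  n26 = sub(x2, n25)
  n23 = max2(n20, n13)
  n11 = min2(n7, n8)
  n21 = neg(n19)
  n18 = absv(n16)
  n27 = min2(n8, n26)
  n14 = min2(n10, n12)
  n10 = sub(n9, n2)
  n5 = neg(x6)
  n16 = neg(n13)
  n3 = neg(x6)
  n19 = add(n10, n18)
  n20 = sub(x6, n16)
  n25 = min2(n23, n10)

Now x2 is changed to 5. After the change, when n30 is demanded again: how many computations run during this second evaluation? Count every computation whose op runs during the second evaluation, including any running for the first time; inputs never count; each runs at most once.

12 computations run: n2, n6, n7, n8, n9, n10, n11, n25, n26, n27, n28, n30.
Note where the cutoff bites: n13 is checked, finds nothing changed, and keeps its cache.

First demand of the output computes:
  n2 = add(6, -8) = -2
  n5 = neg(6) = -6
  n6 = sub(-2, 6) = -8
  n7 = absv(-8) = 8
  n8 = min2(-6, -2) = -6
  n9 = min2(8, -2) = -2
  n10 = sub(-2, -2) = 0
  n11 = min2(8, -6) = -6
  n13 = neg(-6) = 6
  n16 = neg(6) = -6
  n20 = sub(6, -6) = 12
  n23 = max2(12, 6) = 12
  n25 = min2(12, 0) = 0
  n26 = sub(-8, 0) = -8
  n27 = min2(-6, -8) = -8
  n28 = mul(0, -8) = 0
  n30 = min2(-6, 0) = -6

After the edit, cleaning proceeds:
  n2: a read changed (x2 -8->5) — executes, giving 11.
  n6: a read changed (n2 -2->11) — executes, giving 5.
  n7: a read changed (n6 -8->5) — executes, giving 5.
  n8: a read changed (n2 -2->11) — executes, giving -6 — identical to its old value.
  n9: a read changed (n7 8->5; n2 -2->11) — executes, giving 5.
  n10: a read changed (n9 -2->5; n2 -2->11) — executes, giving -6.
  n11: a read changed (n7 8->5) — executes, giving -6 — identical to its old value.
  n13: dirty, but its reads are unchanged (n11 unchanged); cached 6 stands.
  n16: dirty, but its reads are unchanged (n13 unchanged); cached -6 stands.
  n20: dirty, but its reads are unchanged (x6 unchanged, n16 unchanged); cached 12 stands.
  n23: dirty, but its reads are unchanged (n20 unchanged, n13 unchanged); cached 12 stands.
  n25: a read changed (n10 0->-6) — executes, giving -6.
  n26: a read changed (x2 -8->5; n25 0->-6) — executes, giving 11.
  n27: a read changed (n26 -8->11) — executes, giving -6.
  n28: a read changed (n25 0->-6; n27 -8->-6) — executes, giving 36.
  n30: a read changed (n28 0->36) — executes, giving -6 — identical to its old value.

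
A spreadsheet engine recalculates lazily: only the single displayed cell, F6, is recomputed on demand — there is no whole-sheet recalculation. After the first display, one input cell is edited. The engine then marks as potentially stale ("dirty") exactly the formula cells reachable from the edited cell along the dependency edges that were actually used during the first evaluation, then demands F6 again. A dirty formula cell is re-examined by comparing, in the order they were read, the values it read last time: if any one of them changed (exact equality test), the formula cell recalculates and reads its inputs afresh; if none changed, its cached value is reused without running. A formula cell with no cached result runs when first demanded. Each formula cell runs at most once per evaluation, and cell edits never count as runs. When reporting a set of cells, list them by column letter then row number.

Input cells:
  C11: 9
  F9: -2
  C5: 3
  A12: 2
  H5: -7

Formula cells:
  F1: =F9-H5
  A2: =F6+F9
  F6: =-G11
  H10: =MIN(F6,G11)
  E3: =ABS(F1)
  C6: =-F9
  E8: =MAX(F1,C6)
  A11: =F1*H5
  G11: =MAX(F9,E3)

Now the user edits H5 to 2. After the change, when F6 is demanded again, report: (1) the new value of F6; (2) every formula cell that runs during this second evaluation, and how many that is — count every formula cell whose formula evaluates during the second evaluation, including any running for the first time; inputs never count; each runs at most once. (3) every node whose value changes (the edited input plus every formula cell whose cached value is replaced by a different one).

First evaluation (everything demanded from the output):
  F1 = -2 - -7 = 5
  E3 = ABS(5) = 5
  G11 = MAX(-2, 5) = 5
  F6 = -(5) = -5

Propagation after the edit:
  F1: runs — H5 -7->2; result -4.
  E3: runs — F1 5->-4; result 4.
  G11: runs — E3 5->4; result 4.
  F6: runs — G11 5->4; result -4.

New value of F6: -4.
Formula cells that run: E3, F1, F6, G11 — 4 in total.
Values that change: E3, F1, F6, G11, H5.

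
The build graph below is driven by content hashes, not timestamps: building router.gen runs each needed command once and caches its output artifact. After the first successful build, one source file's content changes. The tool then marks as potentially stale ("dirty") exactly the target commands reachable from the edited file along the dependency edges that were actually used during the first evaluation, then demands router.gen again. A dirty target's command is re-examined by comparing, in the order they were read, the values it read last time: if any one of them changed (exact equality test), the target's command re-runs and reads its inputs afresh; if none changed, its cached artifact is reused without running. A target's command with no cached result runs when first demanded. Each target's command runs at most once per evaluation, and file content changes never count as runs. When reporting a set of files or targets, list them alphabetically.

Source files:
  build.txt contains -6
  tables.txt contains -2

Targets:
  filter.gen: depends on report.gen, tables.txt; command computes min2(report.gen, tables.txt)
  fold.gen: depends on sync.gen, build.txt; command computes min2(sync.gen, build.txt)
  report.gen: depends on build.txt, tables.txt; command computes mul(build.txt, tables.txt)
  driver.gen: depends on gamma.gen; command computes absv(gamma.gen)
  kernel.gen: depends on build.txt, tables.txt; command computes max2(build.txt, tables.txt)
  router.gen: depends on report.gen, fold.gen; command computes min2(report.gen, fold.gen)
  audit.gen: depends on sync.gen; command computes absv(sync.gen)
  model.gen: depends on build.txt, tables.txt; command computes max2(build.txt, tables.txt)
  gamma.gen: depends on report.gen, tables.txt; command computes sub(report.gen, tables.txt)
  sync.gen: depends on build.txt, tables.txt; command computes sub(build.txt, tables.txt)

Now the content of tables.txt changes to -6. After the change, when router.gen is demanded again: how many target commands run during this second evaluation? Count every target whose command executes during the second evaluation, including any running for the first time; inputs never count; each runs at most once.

Run set: fold.gen, report.gen, router.gen, sync.gen (4 run).

Initial pass — values computed on the first demand:
  report.gen = mul(-6, -2) = 12
  sync.gen = sub(-6, -2) = -4
  fold.gen = min2(-4, -6) = -6
  router.gen = min2(12, -6) = -6

Second demand — change propagation:
  report.gen: re-runs because tables.txt -2->-6; new result 36.
  sync.gen: re-runs because tables.txt -2->-6; new result 0.
  fold.gen: re-runs because sync.gen -4->0; new result -6 (unchanged).
  router.gen: re-runs because report.gen 12->36; new result -6 (unchanged).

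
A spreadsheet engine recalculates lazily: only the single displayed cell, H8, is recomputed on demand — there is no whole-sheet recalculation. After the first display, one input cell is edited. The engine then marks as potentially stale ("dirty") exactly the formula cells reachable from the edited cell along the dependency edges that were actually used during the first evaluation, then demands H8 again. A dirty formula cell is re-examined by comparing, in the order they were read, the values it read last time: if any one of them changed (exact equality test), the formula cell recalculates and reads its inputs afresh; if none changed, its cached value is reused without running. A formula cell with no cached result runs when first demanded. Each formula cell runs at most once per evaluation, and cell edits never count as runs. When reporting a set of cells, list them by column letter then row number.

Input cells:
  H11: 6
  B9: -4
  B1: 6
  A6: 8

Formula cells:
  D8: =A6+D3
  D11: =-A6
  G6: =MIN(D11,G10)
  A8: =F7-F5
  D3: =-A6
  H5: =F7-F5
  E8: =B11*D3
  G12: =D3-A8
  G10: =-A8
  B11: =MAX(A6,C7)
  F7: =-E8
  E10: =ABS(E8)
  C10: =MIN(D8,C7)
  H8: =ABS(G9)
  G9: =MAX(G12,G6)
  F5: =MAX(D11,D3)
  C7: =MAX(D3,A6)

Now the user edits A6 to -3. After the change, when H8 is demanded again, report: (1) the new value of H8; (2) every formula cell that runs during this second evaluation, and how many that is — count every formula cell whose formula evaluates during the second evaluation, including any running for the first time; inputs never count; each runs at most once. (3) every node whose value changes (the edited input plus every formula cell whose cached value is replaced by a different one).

First evaluation (everything demanded from the output):
  D3 = -(8) = -8
  C7 = MAX(-8, 8) = 8
  B11 = MAX(8, 8) = 8
  D11 = -(8) = -8
  E8 = 8 * -8 = -64
  F5 = MAX(-8, -8) = -8
  F7 = -(-64) = 64
  A8 = 64 - -8 = 72
  G10 = -(72) = -72
  G6 = MIN(-8, -72) = -72
  G12 = -8 - 72 = -80
  G9 = MAX(-80, -72) = -72
  H8 = ABS(-72) = 72

Propagation after the edit:
  D3: runs — A6 8->-3; result 3.
  C7: runs — D3 -8->3; A6 8->-3; result 3.
  B11: runs — A6 8->-3; C7 8->3; result 3.
  D11: runs — A6 8->-3; result 3.
  E8: runs — B11 8->3; D3 -8->3; result 9.
  F5: runs — D11 -8->3; D3 -8->3; result 3.
  F7: runs — E8 -64->9; result -9.
  A8: runs — F7 64->-9; F5 -8->3; result -12.
  G10: runs — A8 72->-12; result 12.
  G6: runs — D11 -8->3; G10 -72->12; result 3.
  G12: runs — D3 -8->3; A8 72->-12; result 15.
  G9: runs — G12 -80->15; G6 -72->3; result 15.
  H8: runs — G9 -72->15; result 15.

New value of H8: 15.
Formula cells that run: A8, B11, C7, D3, D11, E8, F5, F7, G6, G9, G10, G12, H8 — 13 in total.
Values that change: A6, A8, B11, C7, D3, D11, E8, F5, F7, G6, G9, G10, G12, H8.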